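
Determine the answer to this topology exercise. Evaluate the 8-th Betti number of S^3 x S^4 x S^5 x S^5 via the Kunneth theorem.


Each S^d has Poincare polynomial 1 + t^d.
The product S^3 x S^4 x S^5 x S^5 has Poincare polynomial prod(1+t^d_i).
Expanding: b_0=1, b_3=1, b_4=1, b_5=2, b_7=1, b_8=2, b_9=2, b_10=1, b_12=2, b_13=1, b_14=1, b_17=1.
b_8 = 2

2


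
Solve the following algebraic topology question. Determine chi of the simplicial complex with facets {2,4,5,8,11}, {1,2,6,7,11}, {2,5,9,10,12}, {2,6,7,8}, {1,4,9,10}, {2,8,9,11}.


Enumerate all faces; f-vector: f_0=11, f_1=37, f_2=40, f_3=18, f_4=3.
chi = sum (-1)^k f_k = -1

-1


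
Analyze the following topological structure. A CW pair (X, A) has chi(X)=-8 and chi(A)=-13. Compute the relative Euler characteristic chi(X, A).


Relative Euler characteristic: chi(X, A) = chi(X) - chi(A).
= -8 - (-13) = 5

5


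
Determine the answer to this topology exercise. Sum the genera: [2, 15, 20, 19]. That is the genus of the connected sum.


Genus is additive under connected sum of orientable surfaces.
g = 2 + 15 + 20 + 19 = 56

56


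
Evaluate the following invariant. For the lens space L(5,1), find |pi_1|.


pi_1(L(p,q)) = Z/pZ for any q coprime to p.
|pi_1(L(5,1))| = 5

5


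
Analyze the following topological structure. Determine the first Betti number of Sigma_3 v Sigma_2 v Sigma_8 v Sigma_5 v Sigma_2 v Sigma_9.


For a wedge X v Y: reduced H_k(X v Y) = H_k(X) + H_k(Y).
Each Sigma_g contributes b_1 = 2g.
b_1 = 6 + 4 + 16 + 10 + 4 + 18 = 58

58


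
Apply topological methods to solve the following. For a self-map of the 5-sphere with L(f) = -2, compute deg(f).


L(f) = 1 + (-1)^5 deg(f) on S^5.
-2 = 1 + (-1)^5 * deg(f)
(-1)^5 * deg(f) = -3
deg(f) = 3

3


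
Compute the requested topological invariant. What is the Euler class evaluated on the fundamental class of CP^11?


For any closed oriented manifold, <e(TM),[M]> = chi(M).
chi(CP^11) = 11+1 = 12

12


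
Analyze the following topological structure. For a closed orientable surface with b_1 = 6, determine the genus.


For a closed orientable surface: b_1 = 2g.
6 = 2g
g = 6 / 2 = 3

3


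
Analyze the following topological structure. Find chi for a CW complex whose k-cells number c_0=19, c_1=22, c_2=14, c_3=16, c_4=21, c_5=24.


chi = sum_k (-1)^k c_k.
= (-1)^0*19 + (-1)^1*22 + (-1)^2*14 + (-1)^3*16 + (-1)^4*21 + (-1)^5*24
= (19) + (-22) + (14) + (-16) + (21) + (-24)
= -8

-8


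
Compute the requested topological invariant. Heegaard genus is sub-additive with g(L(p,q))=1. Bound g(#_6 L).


Heegaard genus satisfies g(A#B) <= g(A) + g(B).
Each lens space has g = 1.
Upper bound: 6 * 1 = 6

6


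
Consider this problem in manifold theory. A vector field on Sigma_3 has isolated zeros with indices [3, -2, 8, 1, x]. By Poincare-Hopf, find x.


Poincare-Hopf: sum of indices = chi(M).
chi(Sigma_3) = 2 - 2*3 = -4.
Sum of known indices = 10.
x = chi - (sum known) = -4 - (10) = -14

-14


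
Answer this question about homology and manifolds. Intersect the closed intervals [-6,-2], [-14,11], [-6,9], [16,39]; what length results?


Intersection = [max(a_i), min(b_i)] = [16, -2].
Since 16 > -2, the intersection is empty.
Length = 0

0


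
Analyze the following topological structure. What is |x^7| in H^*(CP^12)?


|x| = 2 in H^*(CP^n).
|x^7| = 7 * |x| = 7 * 2 = 14

14


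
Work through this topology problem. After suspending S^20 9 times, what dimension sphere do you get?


Each suspension raises dimension by 1: Sigma S^n = S^{n+1}.
Sigma^9 S^20 = S^{20+9} = S^29

29


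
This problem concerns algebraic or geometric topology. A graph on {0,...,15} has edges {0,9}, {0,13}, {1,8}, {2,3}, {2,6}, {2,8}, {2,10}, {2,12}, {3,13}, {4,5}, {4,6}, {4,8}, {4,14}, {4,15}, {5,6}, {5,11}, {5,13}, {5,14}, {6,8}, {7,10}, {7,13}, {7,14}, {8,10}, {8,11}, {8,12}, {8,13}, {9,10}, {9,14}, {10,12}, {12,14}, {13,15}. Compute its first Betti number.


b_1 = E - V + (number of components).
E = 31, V = 16, components = 1.
b_1 = 31 - 16 + 1 = 16

16


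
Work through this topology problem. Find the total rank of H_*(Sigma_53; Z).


For Sigma_53: b_0 = 1, b_1 = 2g = 106, b_2 = 1.
Total = 1 + 106 + 1 = 108

108


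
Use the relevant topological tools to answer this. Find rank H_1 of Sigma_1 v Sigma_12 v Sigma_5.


For a wedge X v Y: reduced H_k(X v Y) = H_k(X) + H_k(Y).
Each Sigma_g contributes b_1 = 2g.
b_1 = 2 + 24 + 10 = 36

36


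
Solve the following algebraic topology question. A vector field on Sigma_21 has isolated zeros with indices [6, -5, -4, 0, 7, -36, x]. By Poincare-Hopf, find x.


Poincare-Hopf: sum of indices = chi(M).
chi(Sigma_21) = 2 - 2*21 = -40.
Sum of known indices = -32.
x = chi - (sum known) = -40 - (-32) = -8

-8


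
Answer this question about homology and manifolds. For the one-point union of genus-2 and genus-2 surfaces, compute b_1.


For a wedge: H_1(A v B) = H_1(A) + H_1(B).
b_1(Sigma_2) = 4, b_1(Sigma_2) = 4.
b_1 = 4 + 4 = 8

8


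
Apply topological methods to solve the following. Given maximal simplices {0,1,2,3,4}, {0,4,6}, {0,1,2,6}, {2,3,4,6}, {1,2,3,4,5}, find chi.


Enumerate all faces; f-vector: f_0=7, f_1=19, f_2=23, f_3=11, f_4=2.
chi = sum (-1)^k f_k = 2

2


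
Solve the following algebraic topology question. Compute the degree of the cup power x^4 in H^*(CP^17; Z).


|x| = 2 in H^*(CP^n).
|x^4| = 4 * |x| = 4 * 2 = 8

8


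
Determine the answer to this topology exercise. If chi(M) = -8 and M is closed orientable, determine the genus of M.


chi = 2 - 2g for closed orientable surfaces.
-8 = 2 - 2g
2g = 2 - (-8) = 10
g = 5

5


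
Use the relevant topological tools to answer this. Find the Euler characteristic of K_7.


K_7: V = 7, E = C(7,2) = 21.
chi = V - E = 7 - 21 = -14

-14


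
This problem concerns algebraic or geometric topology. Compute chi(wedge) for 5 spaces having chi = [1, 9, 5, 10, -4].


chi(A v B) = chi(A) + chi(B) - 1 (one point identified).
For 5 spaces: chi = (sum chi_i) - (5 - 1).
sum = 21; chi = 21 - 4 = 17

17


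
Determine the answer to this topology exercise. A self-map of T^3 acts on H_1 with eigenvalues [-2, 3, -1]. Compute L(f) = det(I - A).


For a torus self-map: L(f) = det(I - A) where A acts on H_1.
L(f) = (1--2) * (1-3) * (1--1) = 3 * -2 * 2 = -12

-12


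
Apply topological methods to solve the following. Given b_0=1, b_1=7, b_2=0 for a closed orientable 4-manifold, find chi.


By Poincare duality b_k = b_{4-k}, so full Betti numbers: b_0=1, b_1=7, b_2=0, b_3=7, b_4=1.
chi = sum (-1)^k b_k = -12

-12


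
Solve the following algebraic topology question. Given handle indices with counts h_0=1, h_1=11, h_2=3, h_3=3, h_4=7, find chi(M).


Handles of index k contribute (-1)^k to chi (same as CW cells).
chi = (1) + (-11) + (3) + (-3) + (7) = -3

-3


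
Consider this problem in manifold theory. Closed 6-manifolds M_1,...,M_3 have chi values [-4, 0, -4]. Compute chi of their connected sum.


For n-manifolds: chi(A#B) = chi(A) + chi(B) - chi(S^6).
chi(S^6) = 1 + (-1)^6 = 2.
chi(#) = (sum chi_i) - (3-1)*chi(S^6) = -8 - 2*2 = -12

-12


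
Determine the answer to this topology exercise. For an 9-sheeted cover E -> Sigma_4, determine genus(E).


For an n-sheeted cover: chi(E) = n * chi(B).
chi(Sigma_4) = 2 - 2*4 = -6.
chi(E) = 9 * (-6) = -54.
genus(E) = (2 - chi(E))/2 = (2 - (-54))/2 = 56/2 = 28

28


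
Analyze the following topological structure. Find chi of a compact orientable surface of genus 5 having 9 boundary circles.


For a compact orientable surface with genus g and b boundary components: chi = 2 - 2g - b.
chi = 2 - 2*5 - 9 = 2 - 10 - 9 = -17

-17


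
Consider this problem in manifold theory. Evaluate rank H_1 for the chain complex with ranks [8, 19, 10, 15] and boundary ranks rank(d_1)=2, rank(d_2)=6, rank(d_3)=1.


rank H_k = rank(ker d_k) - rank(im d_{k+1}).
rank(ker d_1) = rank(C_1) - rank(d_1) = 19 - 2 = 17.
rank(im d_{1+1}) = 6.
rank H_1 = 17 - 6 = 11

11


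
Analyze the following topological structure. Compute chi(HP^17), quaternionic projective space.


HP^17 has one cell in each dimension 0, 4, ..., 4*17 (17+1 cells, all even-dim).
chi = 17 + 1 = 18

18


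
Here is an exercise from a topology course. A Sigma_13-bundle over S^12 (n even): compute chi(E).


chi(S^12) = 2 (n even), chi(Sigma_13) = 2 - 2*13 = -24.
chi(E) = 2 * (-24) = -48

-48


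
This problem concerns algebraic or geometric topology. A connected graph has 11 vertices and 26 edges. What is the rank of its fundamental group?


For a connected graph: rank(pi_1) = b_1 = E - V + 1 = 1 - chi.
chi = V - E = 11 - 26 = -15.
rank = 1 - (-15) = 26 - 11 + 1 = 16

16


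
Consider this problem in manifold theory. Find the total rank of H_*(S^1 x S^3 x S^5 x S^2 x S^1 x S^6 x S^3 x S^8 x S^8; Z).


Total Betti number is multiplicative under products.
Each S^d (d>=1) has total Betti number 2.
There are 9 sphere factors.
Total = 2^9 = 512

512


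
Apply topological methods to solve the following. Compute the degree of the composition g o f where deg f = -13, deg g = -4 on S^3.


Degree is multiplicative under composition: deg(g o f) = deg(g) * deg(f).
= -4 * -13 = 52

52


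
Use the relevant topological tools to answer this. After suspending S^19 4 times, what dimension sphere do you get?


Each suspension raises dimension by 1: Sigma S^n = S^{n+1}.
Sigma^4 S^19 = S^{19+4} = S^23

23


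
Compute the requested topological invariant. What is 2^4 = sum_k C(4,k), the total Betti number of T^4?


b_k(T^4) = C(4,k), so the sum over k is sum_k C(4,k) = 2^4.
Total = 2^4 = 16

16


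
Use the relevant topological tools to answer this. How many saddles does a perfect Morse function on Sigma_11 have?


A perfect Morse function has m_k = b_k.
For Sigma_11: b_0=1, b_1=2g=22, b_2=1.
Saddles m_1 = 2g = 22

22


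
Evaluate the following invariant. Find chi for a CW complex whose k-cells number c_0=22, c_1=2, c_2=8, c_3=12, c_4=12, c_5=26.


chi = sum_k (-1)^k c_k.
= (-1)^0*22 + (-1)^1*2 + (-1)^2*8 + (-1)^3*12 + (-1)^4*12 + (-1)^5*26
= (22) + (-2) + (8) + (-12) + (12) + (-26)
= 2

2


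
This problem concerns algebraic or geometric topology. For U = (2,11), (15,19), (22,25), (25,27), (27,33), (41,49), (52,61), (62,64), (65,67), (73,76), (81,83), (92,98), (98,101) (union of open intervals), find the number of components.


Sort and merge overlapping open intervals.
Merged: (2,11), (15,19), (22,25), (25,27), (27,33), (41,49), (52,61), (62,64), (65,67), (73,76), (81,83), (92,98), (98,101).
Number of components = 13

13


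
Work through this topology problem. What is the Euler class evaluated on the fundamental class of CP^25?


For any closed oriented manifold, <e(TM),[M]> = chi(M).
chi(CP^25) = 25+1 = 26

26


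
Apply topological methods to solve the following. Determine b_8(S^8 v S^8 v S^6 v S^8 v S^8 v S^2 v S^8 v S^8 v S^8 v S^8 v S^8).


For a wedge of spheres, H_k (k>0) is free on one generator per sphere of dimension k.
Spheres of dimension 8: count = 9.
b_8 = 9

9


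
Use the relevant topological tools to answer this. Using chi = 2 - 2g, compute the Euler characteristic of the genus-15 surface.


For a closed orientable surface of genus g: chi = 2 - 2g.
Here g = 15.
chi = 2 - 2*15 = 2 - 30 = -28

-28


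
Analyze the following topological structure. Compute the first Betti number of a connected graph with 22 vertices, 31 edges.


For a connected graph: rank(pi_1) = b_1 = E - V + 1 = 1 - chi.
chi = V - E = 22 - 31 = -9.
rank = 1 - (-9) = 31 - 22 + 1 = 10

10


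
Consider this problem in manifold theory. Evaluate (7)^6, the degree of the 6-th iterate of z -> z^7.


deg(f) = 7. Degree is multiplicative: deg(f^6) = (deg f)^6.
deg(f^6) = (7)^6 = 117649

117649


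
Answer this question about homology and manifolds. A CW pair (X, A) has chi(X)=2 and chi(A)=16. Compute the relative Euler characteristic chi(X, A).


Relative Euler characteristic: chi(X, A) = chi(X) - chi(A).
= 2 - (16) = -14

-14


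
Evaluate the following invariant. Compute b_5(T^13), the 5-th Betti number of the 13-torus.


By the Kunneth formula, b_k(T^n) = C(n,k).
b_5(T^13) = C(13,5).
C(13,5) = 13!/(5!*8!) = 1287

1287


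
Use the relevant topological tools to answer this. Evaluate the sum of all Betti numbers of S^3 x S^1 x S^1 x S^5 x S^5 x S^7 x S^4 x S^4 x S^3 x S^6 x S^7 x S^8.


Total Betti number is multiplicative under products.
Each S^d (d>=1) has total Betti number 2.
There are 12 sphere factors.
Total = 2^12 = 4096

4096


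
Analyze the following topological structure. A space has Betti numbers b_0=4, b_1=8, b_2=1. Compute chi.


chi = sum_k (-1)^k b_k.
= (4) + (-8) + (1)
= -3

-3


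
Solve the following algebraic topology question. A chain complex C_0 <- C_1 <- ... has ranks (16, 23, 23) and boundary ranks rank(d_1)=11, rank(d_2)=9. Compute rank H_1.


rank H_k = rank(ker d_k) - rank(im d_{k+1}).
rank(ker d_1) = rank(C_1) - rank(d_1) = 23 - 11 = 12.
rank(im d_{1+1}) = 9.
rank H_1 = 12 - 9 = 3

3


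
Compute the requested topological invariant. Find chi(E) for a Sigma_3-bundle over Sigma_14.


For a fiber bundle F -> E -> B (with CW structure): chi(E) = chi(B) * chi(F).
chi(Sigma_14) = -26, chi(Sigma_3) = -4.
chi(E) = (-26) * (-4) = 104

104


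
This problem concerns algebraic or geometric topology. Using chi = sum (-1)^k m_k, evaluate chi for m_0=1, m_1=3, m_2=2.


Morse theory: chi(M) = sum_k (-1)^k m_k where m_k = #(index-k critical points).
= (1) + (-3) + (2) = 0

0


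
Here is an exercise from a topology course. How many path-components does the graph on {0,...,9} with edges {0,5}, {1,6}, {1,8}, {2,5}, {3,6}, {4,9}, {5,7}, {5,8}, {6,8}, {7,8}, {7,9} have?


Run DFS/union-find over 10 vertices.
V = 10, E = 11.
Number of components = 1

1


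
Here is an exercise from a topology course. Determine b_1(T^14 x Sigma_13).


pi_1(A x B) = pi_1(A) x pi_1(B); rank of abelianization = b_1.
b_1(T^14) = 14, b_1(Sigma_13) = 2*13 = 26.
b_1(product) = 14 + 26 = 40

40


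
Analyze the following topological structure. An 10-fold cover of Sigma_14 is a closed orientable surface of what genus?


For an n-sheeted cover: chi(E) = n * chi(B).
chi(Sigma_14) = 2 - 2*14 = -26.
chi(E) = 10 * (-26) = -260.
genus(E) = (2 - chi(E))/2 = (2 - (-260))/2 = 262/2 = 131

131


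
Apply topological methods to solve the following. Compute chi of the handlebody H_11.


A genus-g handlebody deformation retracts to a wedge of g circles.
chi(vee_g S^1) = 1 - g.
chi(H_11) = 1 - 11 = -10

-10


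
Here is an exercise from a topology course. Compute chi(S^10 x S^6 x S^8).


chi is multiplicative: chi(X x Y) = chi(X) chi(Y).
Each even-dim sphere has chi = 2. There are 3 factors.
chi = 2^3 = 8

8


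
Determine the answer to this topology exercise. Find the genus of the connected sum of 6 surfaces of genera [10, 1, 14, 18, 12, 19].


Genus is additive under connected sum of orientable surfaces.
g = 10 + 1 + 14 + 18 + 12 + 19 = 74

74


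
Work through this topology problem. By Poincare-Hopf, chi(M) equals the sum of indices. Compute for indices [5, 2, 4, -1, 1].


Poincare-Hopf: chi(M) = sum of indices of zeros.
chi = (5) + (2) + (4) + (-1) + (1) = 11

11


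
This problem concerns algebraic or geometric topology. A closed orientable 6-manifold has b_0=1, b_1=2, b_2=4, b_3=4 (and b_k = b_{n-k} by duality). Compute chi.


By Poincare duality b_k = b_{6-k}, so full Betti numbers: b_0=1, b_1=2, b_2=4, b_3=4, b_4=4, b_5=2, b_6=1.
chi = sum (-1)^k b_k = 2

2


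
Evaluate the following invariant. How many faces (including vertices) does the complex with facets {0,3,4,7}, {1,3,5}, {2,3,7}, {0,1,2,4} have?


Each maximal simplex on m vertices has 2^m - 1 nonempty faces.
Take the union (dedupe shared faces).
Total distinct faces = 35

35


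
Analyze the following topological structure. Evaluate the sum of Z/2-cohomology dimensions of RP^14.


H^k(RP^14; Z/2) = Z/2 for each 0 <= k <= 14.
Total dimension = 14 + 1 = 15

15


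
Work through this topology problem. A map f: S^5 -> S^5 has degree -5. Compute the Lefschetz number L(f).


On S^5: L(f) = tr(f_0*) + (-1)^5 tr(f_5*) = 1 + (-1)^5 * deg(f).
L(f) = 1 + (-1)^5 * -5 = 1 + 5 = 6

6


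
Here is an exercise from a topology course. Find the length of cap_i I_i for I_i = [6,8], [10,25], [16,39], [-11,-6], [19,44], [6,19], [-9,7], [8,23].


Intersection = [max(a_i), min(b_i)] = [19, -6].
Since 19 > -6, the intersection is empty.
Length = 0

0


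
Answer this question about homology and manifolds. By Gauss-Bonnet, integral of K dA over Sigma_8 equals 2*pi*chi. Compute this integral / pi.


Gauss-Bonnet: integral K dA = 2*pi*chi(M).
chi(Sigma_8) = 2 - 2*8 = -14.
(integral K dA)/pi = 2*chi = 2*(-14) = -28

-28


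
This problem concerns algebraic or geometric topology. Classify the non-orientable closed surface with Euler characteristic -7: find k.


chi = 2 - k for closed non-orientable surfaces with k crosscaps.
-7 = 2 - k
k = 2 - (-7) = 9

9


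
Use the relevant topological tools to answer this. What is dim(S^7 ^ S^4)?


S^m ^ S^n = S^{m+n}.
k = 7 + 4 = 11

11


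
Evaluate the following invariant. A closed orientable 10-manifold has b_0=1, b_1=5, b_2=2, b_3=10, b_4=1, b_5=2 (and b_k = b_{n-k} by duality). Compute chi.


By Poincare duality b_k = b_{10-k}, so full Betti numbers: b_0=1, b_1=5, b_2=2, b_3=10, b_4=1, b_5=2, b_6=1, b_7=10, b_8=2, b_9=5, b_10=1.
chi = sum (-1)^k b_k = -24

-24


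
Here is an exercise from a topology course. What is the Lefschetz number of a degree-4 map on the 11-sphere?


On S^11: L(f) = tr(f_0*) + (-1)^11 tr(f_11*) = 1 + (-1)^11 * deg(f).
L(f) = 1 + (-1)^11 * 4 = 1 + -4 = -3

-3


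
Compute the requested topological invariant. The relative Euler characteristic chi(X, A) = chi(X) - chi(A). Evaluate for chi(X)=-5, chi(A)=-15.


Relative Euler characteristic: chi(X, A) = chi(X) - chi(A).
= -5 - (-15) = 10

10


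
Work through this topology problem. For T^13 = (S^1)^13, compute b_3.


By the Kunneth formula, b_k(T^n) = C(n,k).
b_3(T^13) = C(13,3).
C(13,3) = 13!/(3!*10!) = 286

286


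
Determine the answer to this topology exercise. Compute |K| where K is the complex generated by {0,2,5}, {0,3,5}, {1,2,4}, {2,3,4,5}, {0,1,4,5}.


Each maximal simplex on m vertices has 2^m - 1 nonempty faces.
Take the union (dedupe shared faces).
Total distinct faces = 33

33


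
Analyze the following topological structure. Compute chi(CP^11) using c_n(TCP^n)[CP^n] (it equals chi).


For any closed oriented manifold, <e(TM),[M]> = chi(M).
chi(CP^11) = 11+1 = 12

12


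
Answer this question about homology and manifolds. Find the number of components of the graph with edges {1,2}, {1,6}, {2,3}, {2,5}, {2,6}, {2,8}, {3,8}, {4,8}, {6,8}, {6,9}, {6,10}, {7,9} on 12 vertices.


Run DFS/union-find over 12 vertices.
V = 12, E = 12.
Number of components = 3

3


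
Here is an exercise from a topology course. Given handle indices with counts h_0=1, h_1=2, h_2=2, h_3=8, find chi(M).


Handles of index k contribute (-1)^k to chi (same as CW cells).
chi = (1) + (-2) + (2) + (-8) = -7

-7


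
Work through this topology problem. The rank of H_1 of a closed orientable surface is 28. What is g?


For a closed orientable surface: b_1 = 2g.
28 = 2g
g = 28 / 2 = 14

14


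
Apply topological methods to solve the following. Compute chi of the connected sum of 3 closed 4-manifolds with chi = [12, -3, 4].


For n-manifolds: chi(A#B) = chi(A) + chi(B) - chi(S^4).
chi(S^4) = 1 + (-1)^4 = 2.
chi(#) = (sum chi_i) - (3-1)*chi(S^4) = 13 - 2*2 = 9

9


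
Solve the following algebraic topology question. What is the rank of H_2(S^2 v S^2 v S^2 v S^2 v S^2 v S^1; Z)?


For a wedge of spheres, H_k (k>0) is free on one generator per sphere of dimension k.
Spheres of dimension 2: count = 5.
b_2 = 5

5


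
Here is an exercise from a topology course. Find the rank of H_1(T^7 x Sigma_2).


pi_1(A x B) = pi_1(A) x pi_1(B); rank of abelianization = b_1.
b_1(T^7) = 7, b_1(Sigma_2) = 2*2 = 4.
b_1(product) = 7 + 4 = 11

11


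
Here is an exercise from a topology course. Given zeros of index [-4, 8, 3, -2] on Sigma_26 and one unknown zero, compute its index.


Poincare-Hopf: sum of indices = chi(M).
chi(Sigma_26) = 2 - 2*26 = -50.
Sum of known indices = 5.
x = chi - (sum known) = -50 - (5) = -55

-55


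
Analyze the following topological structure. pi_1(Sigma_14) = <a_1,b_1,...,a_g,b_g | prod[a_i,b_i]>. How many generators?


Standard presentation: pi_1(Sigma_g) = <a_1,b_1,...,a_g,b_g | [a_1,b_1]...[a_g,b_g] = 1>.
Number of generators = 2g = 2*14 = 28

28


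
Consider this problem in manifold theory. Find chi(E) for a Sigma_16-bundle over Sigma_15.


For a fiber bundle F -> E -> B (with CW structure): chi(E) = chi(B) * chi(F).
chi(Sigma_15) = -28, chi(Sigma_16) = -30.
chi(E) = (-28) * (-30) = 840

840


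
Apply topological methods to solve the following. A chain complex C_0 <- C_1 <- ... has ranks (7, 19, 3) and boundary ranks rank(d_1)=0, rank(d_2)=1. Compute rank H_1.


rank H_k = rank(ker d_k) - rank(im d_{k+1}).
rank(ker d_1) = rank(C_1) - rank(d_1) = 19 - 0 = 19.
rank(im d_{1+1}) = 1.
rank H_1 = 19 - 1 = 18

18


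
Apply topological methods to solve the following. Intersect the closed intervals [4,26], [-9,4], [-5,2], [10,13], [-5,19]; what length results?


Intersection = [max(a_i), min(b_i)] = [10, 2].
Since 10 > 2, the intersection is empty.
Length = 0

0


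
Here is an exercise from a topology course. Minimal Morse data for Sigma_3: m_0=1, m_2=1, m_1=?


A perfect Morse function has m_k = b_k.
For Sigma_3: b_0=1, b_1=2g=6, b_2=1.
Saddles m_1 = 2g = 6

6


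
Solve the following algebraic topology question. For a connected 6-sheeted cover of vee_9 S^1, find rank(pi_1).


Nielsen-Schreier: an index-n subgroup of F_r is free of rank 1 + n(r-1).
Equivalently: chi(cover) = n*chi(base); chi(vee_r S^1) = 1 - 9 = -8.
chi(E) = 6*(-8) = -48; rank = 1 - chi(E) = 1 - (-48) = 49.
rank = 1 + 6*(9-1) = 1 + 48 = 49

49


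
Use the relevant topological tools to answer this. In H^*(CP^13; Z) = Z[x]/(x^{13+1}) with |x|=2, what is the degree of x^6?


|x| = 2 in H^*(CP^n).
|x^6| = 6 * |x| = 6 * 2 = 12

12


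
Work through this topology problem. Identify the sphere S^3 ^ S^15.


S^m ^ S^n = S^{m+n}.
k = 3 + 15 = 18

18


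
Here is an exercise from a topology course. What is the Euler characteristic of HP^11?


HP^11 has one cell in each dimension 0, 4, ..., 4*11 (11+1 cells, all even-dim).
chi = 11 + 1 = 12

12


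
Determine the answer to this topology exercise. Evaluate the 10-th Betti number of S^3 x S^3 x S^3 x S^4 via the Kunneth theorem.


Each S^d has Poincare polynomial 1 + t^d.
The product S^3 x S^3 x S^3 x S^4 has Poincare polynomial prod(1+t^d_i).
Expanding: b_0=1, b_3=3, b_4=1, b_6=3, b_7=3, b_9=1, b_10=3, b_13=1.
b_10 = 3

3


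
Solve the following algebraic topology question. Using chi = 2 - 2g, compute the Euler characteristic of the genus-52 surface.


For a closed orientable surface of genus g: chi = 2 - 2g.
Here g = 52.
chi = 2 - 2*52 = 2 - 104 = -102

-102


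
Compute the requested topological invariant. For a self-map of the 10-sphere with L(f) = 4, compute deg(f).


L(f) = 1 + (-1)^10 deg(f) on S^10.
4 = 1 + (-1)^10 * deg(f)
(-1)^10 * deg(f) = 3
deg(f) = 3

3


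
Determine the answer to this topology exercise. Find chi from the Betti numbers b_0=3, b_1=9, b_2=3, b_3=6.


chi = sum_k (-1)^k b_k.
= (3) + (-9) + (3) + (-6)
= -9

-9


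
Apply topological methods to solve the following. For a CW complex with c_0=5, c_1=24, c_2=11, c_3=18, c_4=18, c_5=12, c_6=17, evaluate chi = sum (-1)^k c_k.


chi = sum_k (-1)^k c_k.
= (-1)^0*5 + (-1)^1*24 + (-1)^2*11 + (-1)^3*18 + (-1)^4*18 + (-1)^5*12 + (-1)^6*17
= (5) + (-24) + (11) + (-18) + (18) + (-12) + (17)
= -3

-3


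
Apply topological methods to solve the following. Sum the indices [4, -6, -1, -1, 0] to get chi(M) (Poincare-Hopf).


Poincare-Hopf: chi(M) = sum of indices of zeros.
chi = (4) + (-6) + (-1) + (-1) + (0) = -4

-4


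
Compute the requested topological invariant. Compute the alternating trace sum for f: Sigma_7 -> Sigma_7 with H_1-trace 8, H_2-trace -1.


L(f) = tr(f_0*) - tr(f_1*) + tr(f_2*).
= 1 - (8) + (-1)
= -8

-8


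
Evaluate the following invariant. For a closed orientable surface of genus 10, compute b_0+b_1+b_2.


For Sigma_10: b_0 = 1, b_1 = 2g = 20, b_2 = 1.
Total = 1 + 20 + 1 = 22

22


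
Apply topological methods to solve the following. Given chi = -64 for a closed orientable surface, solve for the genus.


chi = 2 - 2g for closed orientable surfaces.
-64 = 2 - 2g
2g = 2 - (-64) = 66
g = 33

33


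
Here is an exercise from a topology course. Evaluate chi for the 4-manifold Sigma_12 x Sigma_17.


chi(Sigma_12) = 2 - 2*12 = -22
chi(Sigma_17) = 2 - 2*17 = -32
chi(product) = (-22) * (-32) = 704

704


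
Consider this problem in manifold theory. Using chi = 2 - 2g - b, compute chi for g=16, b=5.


For a compact orientable surface with genus g and b boundary components: chi = 2 - 2g - b.
chi = 2 - 2*16 - 5 = 2 - 32 - 5 = -35

-35


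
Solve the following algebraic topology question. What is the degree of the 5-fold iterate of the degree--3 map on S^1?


deg(f) = -3. Degree is multiplicative: deg(f^5) = (deg f)^5.
deg(f^5) = (-3)^5 = -243

-243


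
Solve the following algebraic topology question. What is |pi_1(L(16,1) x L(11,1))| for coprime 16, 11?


pi_1(X x Y) = pi_1(X) x pi_1(Y).
pi_1(L(16,1)) = Z/16, pi_1(L(11,1)) = Z/11.
|Z/16 x Z/11| = 16 * 11 = 176

176


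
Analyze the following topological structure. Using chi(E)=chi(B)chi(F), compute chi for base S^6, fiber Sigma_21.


chi(S^6) = 2 (n even), chi(Sigma_21) = 2 - 2*21 = -40.
chi(E) = 2 * (-40) = -80

-80


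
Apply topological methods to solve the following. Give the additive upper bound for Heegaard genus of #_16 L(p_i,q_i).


Heegaard genus satisfies g(A#B) <= g(A) + g(B).
Each lens space has g = 1.
Upper bound: 16 * 1 = 16

16


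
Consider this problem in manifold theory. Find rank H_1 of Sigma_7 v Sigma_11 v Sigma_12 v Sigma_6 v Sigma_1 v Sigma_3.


For a wedge X v Y: reduced H_k(X v Y) = H_k(X) + H_k(Y).
Each Sigma_g contributes b_1 = 2g.
b_1 = 14 + 22 + 24 + 12 + 2 + 6 = 80

80


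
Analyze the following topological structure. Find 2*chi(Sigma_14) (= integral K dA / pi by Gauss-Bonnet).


Gauss-Bonnet: integral K dA = 2*pi*chi(M).
chi(Sigma_14) = 2 - 2*14 = -26.
(integral K dA)/pi = 2*chi = 2*(-26) = -52

-52


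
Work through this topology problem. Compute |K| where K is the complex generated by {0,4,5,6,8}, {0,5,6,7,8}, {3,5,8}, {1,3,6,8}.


Each maximal simplex on m vertices has 2^m - 1 nonempty faces.
Take the union (dedupe shared faces).
Total distinct faces = 61

61


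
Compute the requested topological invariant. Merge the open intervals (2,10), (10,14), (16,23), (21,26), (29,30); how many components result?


Sort and merge overlapping open intervals.
Merged: (2,10), (10,14), (16,26), (29,30).
Number of components = 4

4


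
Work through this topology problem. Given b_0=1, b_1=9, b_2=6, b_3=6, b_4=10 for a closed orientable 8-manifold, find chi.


By Poincare duality b_k = b_{8-k}, so full Betti numbers: b_0=1, b_1=9, b_2=6, b_3=6, b_4=10, b_5=6, b_6=6, b_7=9, b_8=1.
chi = sum (-1)^k b_k = -6

-6


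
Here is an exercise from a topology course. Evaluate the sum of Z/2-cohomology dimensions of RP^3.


H^k(RP^3; Z/2) = Z/2 for each 0 <= k <= 3.
Total dimension = 3 + 1 = 4

4


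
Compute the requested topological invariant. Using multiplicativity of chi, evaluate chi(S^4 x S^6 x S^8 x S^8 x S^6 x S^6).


chi is multiplicative: chi(X x Y) = chi(X) chi(Y).
Each even-dim sphere has chi = 2. There are 6 factors.
chi = 2^6 = 64

64


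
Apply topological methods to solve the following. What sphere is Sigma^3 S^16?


Each suspension raises dimension by 1: Sigma S^n = S^{n+1}.
Sigma^3 S^16 = S^{16+3} = S^19

19


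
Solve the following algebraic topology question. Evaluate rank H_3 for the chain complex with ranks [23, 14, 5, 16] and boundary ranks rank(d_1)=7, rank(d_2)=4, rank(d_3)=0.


rank H_k = rank(ker d_k) - rank(im d_{k+1}).
rank(ker d_3) = rank(C_3) - rank(d_3) = 16 - 0 = 16.
rank(im d_{3+1}) = 0.
rank H_3 = 16 - 0 = 16

16


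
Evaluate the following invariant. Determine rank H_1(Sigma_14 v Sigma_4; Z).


For a wedge: H_1(A v B) = H_1(A) + H_1(B).
b_1(Sigma_14) = 28, b_1(Sigma_4) = 8.
b_1 = 28 + 8 = 36

36


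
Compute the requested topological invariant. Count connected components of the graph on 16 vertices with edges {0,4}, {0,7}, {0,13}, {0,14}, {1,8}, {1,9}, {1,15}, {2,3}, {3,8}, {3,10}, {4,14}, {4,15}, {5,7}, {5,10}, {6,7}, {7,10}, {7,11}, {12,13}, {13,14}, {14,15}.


Run DFS/union-find over 16 vertices.
V = 16, E = 20.
Number of components = 1

1


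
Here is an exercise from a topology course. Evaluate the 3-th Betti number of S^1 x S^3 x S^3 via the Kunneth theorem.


Each S^d has Poincare polynomial 1 + t^d.
The product S^1 x S^3 x S^3 has Poincare polynomial prod(1+t^d_i).
Expanding: b_0=1, b_1=1, b_3=2, b_4=2, b_6=1, b_7=1.
b_3 = 2

2


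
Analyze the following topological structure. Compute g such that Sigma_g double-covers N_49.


chi(N_49) = 2 - 49 = -47.
Double cover: chi(Sigma_g) = 2 * chi(N_49) = 2*(-47) = -94.
2 - 2g = -94, so g = (2 - (-94))/2 = 96/2 = 48

48


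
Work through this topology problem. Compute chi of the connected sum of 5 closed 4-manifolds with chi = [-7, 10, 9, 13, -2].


For n-manifolds: chi(A#B) = chi(A) + chi(B) - chi(S^4).
chi(S^4) = 1 + (-1)^4 = 2.
chi(#) = (sum chi_i) - (5-1)*chi(S^4) = 23 - 4*2 = 15

15


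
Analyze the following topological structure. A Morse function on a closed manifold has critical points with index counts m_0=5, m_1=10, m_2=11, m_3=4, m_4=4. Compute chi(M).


Morse theory: chi(M) = sum_k (-1)^k m_k where m_k = #(index-k critical points).
= (5) + (-10) + (11) + (-4) + (4) = 6

6


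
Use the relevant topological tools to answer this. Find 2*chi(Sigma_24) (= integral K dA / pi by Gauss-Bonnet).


Gauss-Bonnet: integral K dA = 2*pi*chi(M).
chi(Sigma_24) = 2 - 2*24 = -46.
(integral K dA)/pi = 2*chi = 2*(-46) = -92

-92


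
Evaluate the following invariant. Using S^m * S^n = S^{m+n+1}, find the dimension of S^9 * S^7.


Join of spheres: S^m * S^n = S^{m+n+1}.
dim = 9 + 7 + 1 = 17

17


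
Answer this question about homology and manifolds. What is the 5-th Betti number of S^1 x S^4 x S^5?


Each S^d has Poincare polynomial 1 + t^d.
The product S^1 x S^4 x S^5 has Poincare polynomial prod(1+t^d_i).
Expanding: b_0=1, b_1=1, b_4=1, b_5=2, b_6=1, b_9=1, b_10=1.
b_5 = 2

2


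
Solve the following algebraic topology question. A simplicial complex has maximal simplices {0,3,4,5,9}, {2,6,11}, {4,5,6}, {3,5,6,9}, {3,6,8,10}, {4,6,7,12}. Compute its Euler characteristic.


Enumerate all faces; f-vector: f_0=12, f_1=27, f_2=23, f_3=8, f_4=1.
chi = sum (-1)^k f_k = 1

1


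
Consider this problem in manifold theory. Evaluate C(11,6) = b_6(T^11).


By the Kunneth formula, b_k(T^n) = C(n,k).
b_6(T^11) = C(11,6).
C(11,6) = 11!/(6!*5!) = 462

462


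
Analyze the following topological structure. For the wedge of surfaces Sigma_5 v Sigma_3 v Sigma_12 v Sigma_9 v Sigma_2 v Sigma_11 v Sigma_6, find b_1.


For a wedge X v Y: reduced H_k(X v Y) = H_k(X) + H_k(Y).
Each Sigma_g contributes b_1 = 2g.
b_1 = 10 + 6 + 24 + 18 + 4 + 22 + 12 = 96

96


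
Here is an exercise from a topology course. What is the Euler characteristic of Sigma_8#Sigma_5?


chi(Sigma_8) = 2 - 2*8 = -14
chi(Sigma_5) = 2 - 2*5 = -8
For surfaces: chi(A#B) = chi(A) + chi(B) - 2.
chi = -14 + -8 - 2 = -24

-24


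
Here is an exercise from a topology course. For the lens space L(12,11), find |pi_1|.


pi_1(L(p,q)) = Z/pZ for any q coprime to p.
|pi_1(L(12,11))| = 12

12


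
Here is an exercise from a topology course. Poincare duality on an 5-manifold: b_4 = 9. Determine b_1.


Poincare duality for closed orientable n-manifolds: b_k = b_{n-k}.
Here n = 5, so b_1 = b_4 = 9

9


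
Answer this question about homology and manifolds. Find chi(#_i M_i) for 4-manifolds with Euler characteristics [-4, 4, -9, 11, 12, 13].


For n-manifolds: chi(A#B) = chi(A) + chi(B) - chi(S^4).
chi(S^4) = 1 + (-1)^4 = 2.
chi(#) = (sum chi_i) - (6-1)*chi(S^4) = 27 - 5*2 = 17

17


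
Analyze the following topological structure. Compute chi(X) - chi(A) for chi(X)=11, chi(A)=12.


Relative Euler characteristic: chi(X, A) = chi(X) - chi(A).
= 11 - (12) = -1

-1


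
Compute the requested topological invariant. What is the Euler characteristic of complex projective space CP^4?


CP^4 has one cell in each even dimension 0, 2, ..., 2*4 (4+1 cells total).
All cells are even-dimensional, so chi = number of cells.
chi = 4 + 1 = 5

5


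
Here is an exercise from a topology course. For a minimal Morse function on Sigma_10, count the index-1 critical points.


A perfect Morse function has m_k = b_k.
For Sigma_10: b_0=1, b_1=2g=20, b_2=1.
Saddles m_1 = 2g = 20

20


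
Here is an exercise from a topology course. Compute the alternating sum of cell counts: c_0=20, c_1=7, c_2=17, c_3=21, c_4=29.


chi = sum_k (-1)^k c_k.
= (-1)^0*20 + (-1)^1*7 + (-1)^2*17 + (-1)^3*21 + (-1)^4*29
= (20) + (-7) + (17) + (-21) + (29)
= 38

38


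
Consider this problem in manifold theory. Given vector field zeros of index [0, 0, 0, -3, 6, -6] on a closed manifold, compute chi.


Poincare-Hopf: chi(M) = sum of indices of zeros.
chi = (0) + (0) + (0) + (-3) + (6) + (-6) = -3

-3


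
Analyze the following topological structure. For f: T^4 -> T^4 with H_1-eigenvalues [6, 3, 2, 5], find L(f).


For a torus self-map: L(f) = det(I - A) where A acts on H_1.
L(f) = (1-6) * (1-3) * (1-2) * (1-5) = -5 * -2 * -1 * -4 = 40

40


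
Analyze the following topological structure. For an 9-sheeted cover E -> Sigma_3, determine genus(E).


For an n-sheeted cover: chi(E) = n * chi(B).
chi(Sigma_3) = 2 - 2*3 = -4.
chi(E) = 9 * (-4) = -36.
genus(E) = (2 - chi(E))/2 = (2 - (-36))/2 = 38/2 = 19

19


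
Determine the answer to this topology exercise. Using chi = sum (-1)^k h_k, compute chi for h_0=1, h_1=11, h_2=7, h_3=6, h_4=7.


Handles of index k contribute (-1)^k to chi (same as CW cells).
chi = (1) + (-11) + (7) + (-6) + (7) = -2

-2


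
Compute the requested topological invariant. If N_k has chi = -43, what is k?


chi = 2 - k for closed non-orientable surfaces with k crosscaps.
-43 = 2 - k
k = 2 - (-43) = 45

45


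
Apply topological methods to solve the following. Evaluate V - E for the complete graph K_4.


K_4: V = 4, E = C(4,2) = 6.
chi = V - E = 4 - 6 = -2

-2


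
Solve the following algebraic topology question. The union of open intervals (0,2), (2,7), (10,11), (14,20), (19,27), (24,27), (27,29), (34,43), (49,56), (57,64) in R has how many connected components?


Sort and merge overlapping open intervals.
Merged: (0,2), (2,7), (10,11), (14,27), (27,29), (34,43), (49,56), (57,64).
Number of components = 8

8


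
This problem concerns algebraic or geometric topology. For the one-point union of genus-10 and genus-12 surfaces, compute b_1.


For a wedge: H_1(A v B) = H_1(A) + H_1(B).
b_1(Sigma_10) = 20, b_1(Sigma_12) = 24.
b_1 = 20 + 24 = 44

44


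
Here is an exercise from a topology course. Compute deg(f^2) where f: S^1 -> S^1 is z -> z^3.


deg(f) = 3. Degree is multiplicative: deg(f^2) = (deg f)^2.
deg(f^2) = (3)^2 = 9

9


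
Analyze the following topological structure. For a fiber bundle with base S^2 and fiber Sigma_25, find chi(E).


chi(S^2) = 2 (n even), chi(Sigma_25) = 2 - 2*25 = -48.
chi(E) = 2 * (-48) = -96

-96


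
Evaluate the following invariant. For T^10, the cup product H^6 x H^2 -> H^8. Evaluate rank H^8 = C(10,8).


Cup product: H^p x H^q -> H^{p+q}; here p+q = 6+2 = 8.
rank H^k(T^n) = C(n,k).
C(10,8) = 45

45


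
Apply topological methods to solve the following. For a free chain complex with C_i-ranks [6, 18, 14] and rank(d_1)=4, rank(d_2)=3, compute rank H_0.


rank H_k = rank(ker d_k) - rank(im d_{k+1}).
rank(ker d_0) = rank(C_0) - rank(d_0) = 6 - 0 = 6.
rank(im d_{0+1}) = 4.
rank H_0 = 6 - 4 = 2

2


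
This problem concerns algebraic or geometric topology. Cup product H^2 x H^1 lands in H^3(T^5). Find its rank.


Cup product: H^p x H^q -> H^{p+q}; here p+q = 2+1 = 3.
rank H^k(T^n) = C(n,k).
C(5,3) = 10

10


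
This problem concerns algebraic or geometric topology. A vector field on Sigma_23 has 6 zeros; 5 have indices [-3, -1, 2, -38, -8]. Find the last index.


Poincare-Hopf: sum of indices = chi(M).
chi(Sigma_23) = 2 - 2*23 = -44.
Sum of known indices = -48.
x = chi - (sum known) = -44 - (-48) = 4

4


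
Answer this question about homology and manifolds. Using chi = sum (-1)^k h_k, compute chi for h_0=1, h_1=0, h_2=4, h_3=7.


Handles of index k contribute (-1)^k to chi (same as CW cells).
chi = (1) + (0) + (4) + (-7) = -2

-2


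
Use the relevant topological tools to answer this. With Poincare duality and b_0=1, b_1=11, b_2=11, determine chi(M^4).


By Poincare duality b_k = b_{4-k}, so full Betti numbers: b_0=1, b_1=11, b_2=11, b_3=11, b_4=1.
chi = sum (-1)^k b_k = -9

-9


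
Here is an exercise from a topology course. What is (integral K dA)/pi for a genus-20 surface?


Gauss-Bonnet: integral K dA = 2*pi*chi(M).
chi(Sigma_20) = 2 - 2*20 = -38.
(integral K dA)/pi = 2*chi = 2*(-38) = -76

-76


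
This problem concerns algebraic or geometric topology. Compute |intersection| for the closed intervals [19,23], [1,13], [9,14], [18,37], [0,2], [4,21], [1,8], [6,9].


Intersection = [max(a_i), min(b_i)] = [19, 2].
Since 19 > 2, the intersection is empty.
Length = 0

0


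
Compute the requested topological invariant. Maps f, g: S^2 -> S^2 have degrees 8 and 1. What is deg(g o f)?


Degree is multiplicative under composition: deg(g o f) = deg(g) * deg(f).
= 1 * 8 = 8

8


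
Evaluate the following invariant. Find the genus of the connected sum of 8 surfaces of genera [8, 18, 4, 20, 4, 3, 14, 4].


Genus is additive under connected sum of orientable surfaces.
g = 8 + 18 + 4 + 20 + 4 + 3 + 14 + 4 = 75

75


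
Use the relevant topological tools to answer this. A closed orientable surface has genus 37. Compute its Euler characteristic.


For a closed orientable surface of genus g: chi = 2 - 2g.
Here g = 37.
chi = 2 - 2*37 = 2 - 74 = -72

-72


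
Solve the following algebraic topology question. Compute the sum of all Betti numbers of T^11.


b_k(T^11) = C(11,k), so the sum over k is sum_k C(11,k) = 2^11.
Total = 2^11 = 2048

2048


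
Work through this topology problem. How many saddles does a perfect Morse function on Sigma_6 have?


A perfect Morse function has m_k = b_k.
For Sigma_6: b_0=1, b_1=2g=12, b_2=1.
Saddles m_1 = 2g = 12

12


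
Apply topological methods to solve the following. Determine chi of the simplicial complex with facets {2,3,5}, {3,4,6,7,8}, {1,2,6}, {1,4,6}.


Enumerate all faces; f-vector: f_0=8, f_1=17, f_2=13, f_3=5, f_4=1.
chi = sum (-1)^k f_k = 0

0


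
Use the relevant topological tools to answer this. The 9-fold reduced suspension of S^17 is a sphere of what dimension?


Each suspension raises dimension by 1: Sigma S^n = S^{n+1}.
Sigma^9 S^17 = S^{17+9} = S^26

26


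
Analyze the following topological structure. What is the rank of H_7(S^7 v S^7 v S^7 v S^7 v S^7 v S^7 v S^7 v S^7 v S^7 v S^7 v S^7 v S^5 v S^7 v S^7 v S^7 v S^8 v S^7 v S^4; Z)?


For a wedge of spheres, H_k (k>0) is free on one generator per sphere of dimension k.
Spheres of dimension 7: count = 15.
b_7 = 15

15
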